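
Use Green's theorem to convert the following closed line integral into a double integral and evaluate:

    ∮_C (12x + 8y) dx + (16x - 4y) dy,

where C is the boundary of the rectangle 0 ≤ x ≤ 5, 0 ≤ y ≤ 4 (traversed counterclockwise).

Green's theorem converts the closed line integral into a double integral over the enclosed region D:

    ∮_C P dx + Q dy = ∬_D (∂Q/∂x - ∂P/∂y) dA.

Here P = 12x + 8y, Q = 16x - 4y, so

    ∂Q/∂x = 16,    ∂P/∂y = 8,
    ∂Q/∂x - ∂P/∂y = 8.

D is the region 0 ≤ x ≤ 5, 0 ≤ y ≤ 4. Evaluating the double integral:

    ∬_D (8) dA = ∫_0^{5} ∫_0^{4} (8) dy dx.

Inner (y from 0 to 4): 32.
Outer (x from 0 to 5): 160.

Therefore ∮_C P dx + Q dy = 160.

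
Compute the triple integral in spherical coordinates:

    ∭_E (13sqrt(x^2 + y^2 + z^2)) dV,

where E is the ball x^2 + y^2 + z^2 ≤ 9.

In spherical coordinates, x = ρ sin(φ) cos(θ), y = ρ sin(φ) sin(θ), z = ρ cos(φ), and dV = ρ^2 sin(φ) dρ dφ dθ.

The integrand becomes 13ρ, so

    ∭_E (13sqrt(x^2 + y^2 + z^2)) dV = ∫_{0}^{2π} ∫_{0}^{π} ∫_{0}^{3} (13ρ) · ρ^2 sin(φ) dρ dφ dθ.

Inner (ρ): 1053sin(φ)/4.
Middle (φ): 1053/2.
Outer (θ): 1053π.

Therefore the triple integral equals 1053π.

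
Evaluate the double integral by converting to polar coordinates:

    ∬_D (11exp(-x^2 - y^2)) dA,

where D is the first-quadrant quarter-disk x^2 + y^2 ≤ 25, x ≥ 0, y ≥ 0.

The region D is 0 ≤ r ≤ 5, 0 ≤ θ ≤ π/2 in polar coordinates, where x = r cos(θ), y = r sin(θ), and dA = r dr dθ.

Under the substitution, the integrand becomes 11exp(-r^2), so

    ∬_D (11exp(-x^2 - y^2)) dA = ∫_{0}^{π/2} ∫_{0}^{5} (11exp(-r^2)) · r dr dθ.

Inner integral (in r): ∫_{0}^{5} (11exp(-r^2)) · r dr = 11/2 - 11exp(-25)/2.

Outer integral (in θ): ∫_{0}^{π/2} (11/2 - 11exp(-25)/2) dθ = -11π (1 - exp(25))exp(-25)/4.

Therefore ∬_D (11exp(-x^2 - y^2)) dA = -11π (1 - exp(25))exp(-25)/4.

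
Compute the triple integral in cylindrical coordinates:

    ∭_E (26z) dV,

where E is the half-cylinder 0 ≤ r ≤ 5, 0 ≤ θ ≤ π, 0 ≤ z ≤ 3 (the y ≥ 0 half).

In cylindrical coordinates, x = r cos(θ), y = r sin(θ), z = z, and dV = r dr dθ dz.

The integrand becomes 26z, so

    ∭_E (26z) dV = ∫_{0}^{π} ∫_{0}^{5} ∫_{0}^{3} (26z) · r dz dr dθ.

Inner (z): 117r.
Middle (r from 0 to 5): 2925/2.
Outer (θ): 2925π/2.

Therefore the triple integral equals 2925π/2.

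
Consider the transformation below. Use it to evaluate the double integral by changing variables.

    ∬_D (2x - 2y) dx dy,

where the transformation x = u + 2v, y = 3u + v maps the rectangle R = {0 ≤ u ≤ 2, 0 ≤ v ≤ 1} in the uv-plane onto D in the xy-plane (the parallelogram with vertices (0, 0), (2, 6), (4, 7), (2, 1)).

Compute the Jacobian determinant of (x, y) with respect to (u, v):

    ∂(x,y)/∂(u,v) = | 1  2 | = (1)(1) - (2)(3) = -5.
                   | 3  1 |

Its absolute value is |J| = 5 (the area scaling factor).

Substituting x = u + 2v, y = 3u + v into the integrand,

    2x - 2y → -4u + 2v,

so the integral becomes

    ∬_R (-4u + 2v) · |J| du dv = ∫_0^2 ∫_0^1 (-20u + 10v) dv du.

Inner (v): 5 - 20u.
Outer (u): -30.

Therefore ∬_D (2x - 2y) dx dy = -30.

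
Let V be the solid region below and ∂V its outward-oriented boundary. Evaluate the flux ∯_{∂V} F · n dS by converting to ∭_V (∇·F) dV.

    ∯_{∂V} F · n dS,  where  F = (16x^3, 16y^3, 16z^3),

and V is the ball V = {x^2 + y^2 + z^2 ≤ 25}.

By the divergence theorem,

    ∯_{∂V} F · n dS = ∭_V (∇ · F) dV.

Compute the divergence:
    ∇ · F = ∂F_x/∂x + ∂F_y/∂y + ∂F_z/∂z = 48x^2 + 48y^2 + 48z^2.

In spherical coordinates, x = ρ sin(φ) cos(θ), y = ρ sin(φ) sin(θ), z = ρ cos(φ), dV = ρ^2 sin(φ) dρ dφ dθ, with 0 ≤ ρ ≤ 5, 0 ≤ φ ≤ π, 0 ≤ θ ≤ 2π.

The integrand, after substitution and multiplying by the volume element, becomes (48ρ^2) · ρ^2 sin(φ), so

    ∭_V (∇·F) dV = ∫_0^{2π} ∫_0^{π} ∫_0^{5} (48ρ^2) · ρ^2 sin(φ) dρ dφ dθ.

Inner (ρ from 0 to 5): 30000sin(φ).
Middle (φ from 0 to π): 60000.
Outer (θ from 0 to 2π): 120000π.

Therefore ∯_{∂V} F · n dS = 120000π.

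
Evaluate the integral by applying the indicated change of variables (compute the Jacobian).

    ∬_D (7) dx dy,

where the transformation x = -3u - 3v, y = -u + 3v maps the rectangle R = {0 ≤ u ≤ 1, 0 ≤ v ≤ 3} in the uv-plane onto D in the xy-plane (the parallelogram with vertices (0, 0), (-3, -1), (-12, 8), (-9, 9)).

Compute the Jacobian determinant of (x, y) with respect to (u, v):

    ∂(x,y)/∂(u,v) = | -3  -3 | = (-3)(3) - (-3)(-1) = -12.
                   | -1  3 |

Its absolute value is |J| = 12 (the area scaling factor).

Substituting x = -3u - 3v, y = -u + 3v into the integrand,

    7 → 7,

so the integral becomes

    ∬_R (7) · |J| du dv = ∫_0^1 ∫_0^3 (84) dv du.

Inner (v): 252.
Outer (u): 252.

Therefore ∬_D (7) dx dy = 252.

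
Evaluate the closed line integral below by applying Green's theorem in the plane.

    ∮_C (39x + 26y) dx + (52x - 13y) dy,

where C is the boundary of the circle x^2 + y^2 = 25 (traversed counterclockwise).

Green's theorem converts the closed line integral into a double integral over the enclosed region D:

    ∮_C P dx + Q dy = ∬_D (∂Q/∂x - ∂P/∂y) dA.

Here P = 39x + 26y, Q = 52x - 13y, so

    ∂Q/∂x = 52,    ∂P/∂y = 26,
    ∂Q/∂x - ∂P/∂y = 26.

D is the region x^2 + y^2 ≤ 25. Evaluating the double integral:

In polar coordinates (x = r cos θ, y = r sin θ, dA = r dr dθ) the integrand becomes 26, so

    ∬_D (26) dA = ∫_0^{2π} ∫_0^{5} (26) · r dr dθ.

Inner (r from 0 to 5): 325.
Outer (θ from 0 to 2π): 650π.

Therefore ∮_C P dx + Q dy = 650π.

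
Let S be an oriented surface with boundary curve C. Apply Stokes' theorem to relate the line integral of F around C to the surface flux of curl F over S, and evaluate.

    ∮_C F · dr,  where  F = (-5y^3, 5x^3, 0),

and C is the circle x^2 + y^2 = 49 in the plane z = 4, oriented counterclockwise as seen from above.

Let S be the flat disk x^2 + y^2 ≤ 49 in the plane z = 4, with upward unit normal n̂ = ẑ. By Stokes' theorem,

    ∮_C F · dr = ∬_S (∇ × F) · n̂ dS = ∬_D (curl F)_z dA,

where D is the disk x^2 + y^2 ≤ 49.

Compute the curl of F = (-5y^3, 5x^3, 0):
    (∇ × F)_x = ∂F_z/∂y - ∂F_y/∂z = 0,
    (∇ × F)_y = ∂F_x/∂z - ∂F_z/∂x = 0,
    (∇ × F)_z = ∂F_y/∂x - ∂F_x/∂y = 15x^2 + 15y^2.

On z = 4, (curl F)_z = 15x^2 + 15y^2.

Convert to polar (x = r cos θ, y = r sin θ, dA = r dr dθ); the integrand becomes 15r^2, so

    ∬_D (curl F)_z dA = ∫_0^{2π} ∫_0^{7} (15r^2) · r dr dθ.

Inner (r from 0 to 7): 36015/4.
Outer (θ from 0 to 2π): 36015π/2.

Therefore ∮_C F · dr = 36015π/2.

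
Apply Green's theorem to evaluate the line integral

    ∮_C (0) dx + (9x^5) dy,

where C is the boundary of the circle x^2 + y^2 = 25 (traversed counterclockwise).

Green's theorem converts the closed line integral into a double integral over the enclosed region D:

    ∮_C P dx + Q dy = ∬_D (∂Q/∂x - ∂P/∂y) dA.

Here P = 0, Q = 9x^5, so

    ∂Q/∂x = 45x^4,    ∂P/∂y = 0,
    ∂Q/∂x - ∂P/∂y = 45x^4.

D is the region x^2 + y^2 ≤ 25. Evaluating the double integral:

In polar coordinates (x = r cos θ, y = r sin θ, dA = r dr dθ) the integrand becomes 45r^4cos(θ)^4, so

    ∬_D (45x^4) dA = ∫_0^{2π} ∫_0^{5} (45r^4cos(θ)^4) · r dr dθ.

Inner (r from 0 to 5): 234375cos(θ)^4/2.
Outer (θ from 0 to 2π): 703125π/8.

Therefore ∮_C P dx + Q dy = 703125π/8.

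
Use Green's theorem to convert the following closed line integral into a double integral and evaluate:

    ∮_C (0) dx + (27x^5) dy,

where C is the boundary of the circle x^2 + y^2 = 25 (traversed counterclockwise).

Green's theorem converts the closed line integral into a double integral over the enclosed region D:

    ∮_C P dx + Q dy = ∬_D (∂Q/∂x - ∂P/∂y) dA.

Here P = 0, Q = 27x^5, so

    ∂Q/∂x = 135x^4,    ∂P/∂y = 0,
    ∂Q/∂x - ∂P/∂y = 135x^4.

D is the region x^2 + y^2 ≤ 25. Evaluating the double integral:

In polar coordinates (x = r cos θ, y = r sin θ, dA = r dr dθ) the integrand becomes 135r^4cos(θ)^4, so

    ∬_D (135x^4) dA = ∫_0^{2π} ∫_0^{5} (135r^4cos(θ)^4) · r dr dθ.

Inner (r from 0 to 5): 703125cos(θ)^4/2.
Outer (θ from 0 to 2π): 2109375π/8.

Therefore ∮_C P dx + Q dy = 2109375π/8.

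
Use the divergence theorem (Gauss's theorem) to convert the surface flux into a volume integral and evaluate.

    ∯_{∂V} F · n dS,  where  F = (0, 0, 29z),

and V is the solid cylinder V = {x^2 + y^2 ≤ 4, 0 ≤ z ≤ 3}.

By the divergence theorem,

    ∯_{∂V} F · n dS = ∭_V (∇ · F) dV.

Compute the divergence:
    ∇ · F = ∂F_x/∂x + ∂F_y/∂y + ∂F_z/∂z = 0 + 0 + 29 = 29.

In cylindrical coordinates, x = r cos(θ), y = r sin(θ), z = z, dV = r dr dθ dz, with 0 ≤ r ≤ 2, 0 ≤ θ ≤ 2π, 0 ≤ z ≤ 3.

The integrand, after substitution and multiplying by the volume element, becomes (29) · r, so

    ∭_V (∇·F) dV = ∫_0^{2π} ∫_0^{2} ∫_0^{3} (29) · r dz dr dθ.

Inner (z from 0 to 3): 87r.
Middle (r from 0 to 2): 174.
Outer (θ from 0 to 2π): 348π.

Therefore ∯_{∂V} F · n dS = 348π.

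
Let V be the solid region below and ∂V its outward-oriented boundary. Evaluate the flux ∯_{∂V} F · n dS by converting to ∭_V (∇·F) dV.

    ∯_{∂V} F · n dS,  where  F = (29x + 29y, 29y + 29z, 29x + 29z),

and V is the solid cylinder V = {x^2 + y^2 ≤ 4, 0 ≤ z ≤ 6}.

By the divergence theorem,

    ∯_{∂V} F · n dS = ∭_V (∇ · F) dV.

Compute the divergence:
    ∇ · F = ∂F_x/∂x + ∂F_y/∂y + ∂F_z/∂z = 29 + 29 + 29 = 87.

In cylindrical coordinates, x = r cos(θ), y = r sin(θ), z = z, dV = r dr dθ dz, with 0 ≤ r ≤ 2, 0 ≤ θ ≤ 2π, 0 ≤ z ≤ 6.

The integrand, after substitution and multiplying by the volume element, becomes (87) · r, so

    ∭_V (∇·F) dV = ∫_0^{2π} ∫_0^{2} ∫_0^{6} (87) · r dz dr dθ.

Inner (z from 0 to 6): 522r.
Middle (r from 0 to 2): 1044.
Outer (θ from 0 to 2π): 2088π.

Therefore ∯_{∂V} F · n dS = 2088π.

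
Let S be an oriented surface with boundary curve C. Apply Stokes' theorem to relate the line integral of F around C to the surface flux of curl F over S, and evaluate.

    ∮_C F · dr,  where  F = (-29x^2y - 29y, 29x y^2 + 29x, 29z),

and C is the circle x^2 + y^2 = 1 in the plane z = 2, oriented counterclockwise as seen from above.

Let S be the flat disk x^2 + y^2 ≤ 1 in the plane z = 2, with upward unit normal n̂ = ẑ. By Stokes' theorem,

    ∮_C F · dr = ∬_S (∇ × F) · n̂ dS = ∬_D (curl F)_z dA,

where D is the disk x^2 + y^2 ≤ 1.

Compute the curl of F = (-29x^2y - 29y, 29x y^2 + 29x, 29z):
    (∇ × F)_x = ∂F_z/∂y - ∂F_y/∂z = 0,
    (∇ × F)_y = ∂F_x/∂z - ∂F_z/∂x = 0,
    (∇ × F)_z = ∂F_y/∂x - ∂F_x/∂y = 29x^2 + 29y^2 + 58.

On z = 2, (curl F)_z = 29x^2 + 29y^2 + 58.

Convert to polar (x = r cos θ, y = r sin θ, dA = r dr dθ); the integrand becomes 29r^2 + 58, so

    ∬_D (curl F)_z dA = ∫_0^{2π} ∫_0^{1} (29r^2 + 58) · r dr dθ.

Inner (r from 0 to 1): 145/4.
Outer (θ from 0 to 2π): 145π/2.

Therefore ∮_C F · dr = 145π/2.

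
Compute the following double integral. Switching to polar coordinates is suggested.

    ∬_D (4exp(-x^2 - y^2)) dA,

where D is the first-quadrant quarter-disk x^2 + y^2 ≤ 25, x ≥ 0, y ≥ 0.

The region D is 0 ≤ r ≤ 5, 0 ≤ θ ≤ π/2 in polar coordinates, where x = r cos(θ), y = r sin(θ), and dA = r dr dθ.

Under the substitution, the integrand becomes 4exp(-r^2), so

    ∬_D (4exp(-x^2 - y^2)) dA = ∫_{0}^{π/2} ∫_{0}^{5} (4exp(-r^2)) · r dr dθ.

Inner integral (in r): ∫_{0}^{5} (4exp(-r^2)) · r dr = 2 - 2exp(-25).

Outer integral (in θ): ∫_{0}^{π/2} (2 - 2exp(-25)) dθ = -π exp(-25) + π.

Therefore ∬_D (4exp(-x^2 - y^2)) dA = -π exp(-25) + π.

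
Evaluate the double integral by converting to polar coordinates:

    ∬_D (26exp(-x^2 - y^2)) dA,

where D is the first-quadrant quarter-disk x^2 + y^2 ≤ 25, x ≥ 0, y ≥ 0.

The region D is 0 ≤ r ≤ 5, 0 ≤ θ ≤ π/2 in polar coordinates, where x = r cos(θ), y = r sin(θ), and dA = r dr dθ.

Under the substitution, the integrand becomes 26exp(-r^2), so

    ∬_D (26exp(-x^2 - y^2)) dA = ∫_{0}^{π/2} ∫_{0}^{5} (26exp(-r^2)) · r dr dθ.

Inner integral (in r): ∫_{0}^{5} (26exp(-r^2)) · r dr = 13 - 13exp(-25).

Outer integral (in θ): ∫_{0}^{π/2} (13 - 13exp(-25)) dθ = -13π (1 - exp(25))exp(-25)/2.

Therefore ∬_D (26exp(-x^2 - y^2)) dA = -13π (1 - exp(25))exp(-25)/2.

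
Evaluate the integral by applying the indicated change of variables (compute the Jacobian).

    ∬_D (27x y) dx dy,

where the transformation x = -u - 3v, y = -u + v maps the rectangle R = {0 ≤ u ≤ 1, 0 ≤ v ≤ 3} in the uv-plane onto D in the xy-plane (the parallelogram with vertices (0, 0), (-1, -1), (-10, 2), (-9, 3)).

Compute the Jacobian determinant of (x, y) with respect to (u, v):

    ∂(x,y)/∂(u,v) = | -1  -3 | = (-1)(1) - (-3)(-1) = -4.
                   | -1  1 |

Its absolute value is |J| = 4 (the area scaling factor).

Substituting x = -u - 3v, y = -u + v into the integrand,

    27x y → 27u^2 + 54u v - 81v^2,

so the integral becomes

    ∬_R (27u^2 + 54u v - 81v^2) · |J| du dv = ∫_0^1 ∫_0^3 (108u^2 + 216u v - 324v^2) dv du.

Inner (v): 324u^2 + 972u - 2916.
Outer (u): -2322.

Therefore ∬_D (27x y) dx dy = -2322.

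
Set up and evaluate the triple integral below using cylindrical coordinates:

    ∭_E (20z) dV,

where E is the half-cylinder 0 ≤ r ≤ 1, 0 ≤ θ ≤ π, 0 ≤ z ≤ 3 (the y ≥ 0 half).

In cylindrical coordinates, x = r cos(θ), y = r sin(θ), z = z, and dV = r dr dθ dz.

The integrand becomes 20z, so

    ∭_E (20z) dV = ∫_{0}^{π} ∫_{0}^{1} ∫_{0}^{3} (20z) · r dz dr dθ.

Inner (z): 90r.
Middle (r from 0 to 1): 45.
Outer (θ): 45π.

Therefore the triple integral equals 45π.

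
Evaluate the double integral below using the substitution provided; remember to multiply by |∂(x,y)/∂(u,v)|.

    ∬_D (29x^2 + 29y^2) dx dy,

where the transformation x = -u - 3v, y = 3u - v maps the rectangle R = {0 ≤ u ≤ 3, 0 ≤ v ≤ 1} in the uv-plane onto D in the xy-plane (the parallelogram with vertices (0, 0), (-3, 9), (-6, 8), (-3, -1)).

Compute the Jacobian determinant of (x, y) with respect to (u, v):

    ∂(x,y)/∂(u,v) = | -1  -3 | = (-1)(-1) - (-3)(3) = 10.
                   | 3  -1 |

Its absolute value is |J| = 10 (the area scaling factor).

Substituting x = -u - 3v, y = 3u - v into the integrand,

    29x^2 + 29y^2 → 290u^2 + 290v^2,

so the integral becomes

    ∬_R (290u^2 + 290v^2) · |J| du dv = ∫_0^3 ∫_0^1 (2900u^2 + 2900v^2) dv du.

Inner (v): 2900u^2 + 2900/3.
Outer (u): 29000.

Therefore ∬_D (29x^2 + 29y^2) dx dy = 29000.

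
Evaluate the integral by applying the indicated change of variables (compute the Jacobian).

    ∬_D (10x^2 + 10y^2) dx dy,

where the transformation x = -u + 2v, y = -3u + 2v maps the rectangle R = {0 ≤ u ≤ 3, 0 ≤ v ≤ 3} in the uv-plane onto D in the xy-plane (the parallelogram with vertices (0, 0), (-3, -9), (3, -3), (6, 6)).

Compute the Jacobian determinant of (x, y) with respect to (u, v):

    ∂(x,y)/∂(u,v) = | -1  2 | = (-1)(2) - (2)(-3) = 4.
                   | -3  2 |

Its absolute value is |J| = 4 (the area scaling factor).

Substituting x = -u + 2v, y = -3u + 2v into the integrand,

    10x^2 + 10y^2 → 100u^2 - 160u v + 80v^2,

so the integral becomes

    ∬_R (100u^2 - 160u v + 80v^2) · |J| du dv = ∫_0^3 ∫_0^3 (400u^2 - 640u v + 320v^2) dv du.

Inner (v): 1200u^2 - 2880u + 2880.
Outer (u): 6480.

Therefore ∬_D (10x^2 + 10y^2) dx dy = 6480.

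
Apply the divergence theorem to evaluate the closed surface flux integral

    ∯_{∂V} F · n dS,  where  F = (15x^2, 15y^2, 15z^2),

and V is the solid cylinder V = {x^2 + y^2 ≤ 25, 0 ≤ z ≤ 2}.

By the divergence theorem,

    ∯_{∂V} F · n dS = ∭_V (∇ · F) dV.

Compute the divergence:
    ∇ · F = ∂F_x/∂x + ∂F_y/∂y + ∂F_z/∂z = 30x + 30y + 30z.

In cylindrical coordinates, x = r cos(θ), y = r sin(θ), z = z, dV = r dr dθ dz, with 0 ≤ r ≤ 5, 0 ≤ θ ≤ 2π, 0 ≤ z ≤ 2.

The integrand, after substitution and multiplying by the volume element, becomes (30sqrt(2)r sin(θ + π/4) + 30z) · r, so

    ∭_V (∇·F) dV = ∫_0^{2π} ∫_0^{5} ∫_0^{2} (30sqrt(2)r sin(θ + π/4) + 30z) · r dz dr dθ.

Inner (z from 0 to 2): 60r (sqrt(2)r sin(θ + π/4) + 1).
Middle (r from 0 to 5): 2500sqrt(2)sin(θ + π/4) + 750.
Outer (θ from 0 to 2π): 1500π.

Therefore ∯_{∂V} F · n dS = 1500π.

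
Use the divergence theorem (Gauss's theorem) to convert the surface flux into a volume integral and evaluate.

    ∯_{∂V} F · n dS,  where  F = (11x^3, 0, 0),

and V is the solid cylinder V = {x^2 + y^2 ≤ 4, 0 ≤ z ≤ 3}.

By the divergence theorem,

    ∯_{∂V} F · n dS = ∭_V (∇ · F) dV.

Compute the divergence:
    ∇ · F = ∂F_x/∂x + ∂F_y/∂y + ∂F_z/∂z = 33x^2 + 0 + 0 = 33x^2.

In cylindrical coordinates, x = r cos(θ), y = r sin(θ), z = z, dV = r dr dθ dz, with 0 ≤ r ≤ 2, 0 ≤ θ ≤ 2π, 0 ≤ z ≤ 3.

The integrand, after substitution and multiplying by the volume element, becomes (33r^2cos(θ)^2) · r, so

    ∭_V (∇·F) dV = ∫_0^{2π} ∫_0^{2} ∫_0^{3} (33r^2cos(θ)^2) · r dz dr dθ.

Inner (z from 0 to 3): 99r^3cos(θ)^2.
Middle (r from 0 to 2): 396cos(θ)^2.
Outer (θ from 0 to 2π): 396π.

Therefore ∯_{∂V} F · n dS = 396π.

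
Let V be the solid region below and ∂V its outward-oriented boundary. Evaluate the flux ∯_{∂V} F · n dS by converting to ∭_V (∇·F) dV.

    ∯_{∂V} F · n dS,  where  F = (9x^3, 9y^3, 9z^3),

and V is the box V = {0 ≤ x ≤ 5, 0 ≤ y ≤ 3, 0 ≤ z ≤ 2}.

By the divergence theorem,

    ∯_{∂V} F · n dS = ∭_V (∇ · F) dV.

Compute the divergence:
    ∇ · F = ∂F_x/∂x + ∂F_y/∂y + ∂F_z/∂z = 27x^2 + 27y^2 + 27z^2.

V is a rectangular box, so dV = dx dy dz with 0 ≤ x ≤ 5, 0 ≤ y ≤ 3, 0 ≤ z ≤ 2.

Integrate (27x^2 + 27y^2 + 27z^2) over V as an iterated integral:

    ∭_V (∇·F) dV = ∫_0^{5} ∫_0^{3} ∫_0^{2} (27x^2 + 27y^2 + 27z^2) dz dy dx.

Inner (z from 0 to 2): 54x^2 + 54y^2 + 72.
Middle (y from 0 to 3): 162x^2 + 702.
Outer (x from 0 to 5): 10260.

Therefore ∯_{∂V} F · n dS = 10260.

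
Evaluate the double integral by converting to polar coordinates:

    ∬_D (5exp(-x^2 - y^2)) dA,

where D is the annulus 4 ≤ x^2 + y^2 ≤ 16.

The region D is 2 ≤ r ≤ 4, 0 ≤ θ ≤ 2π in polar coordinates, where x = r cos(θ), y = r sin(θ), and dA = r dr dθ.

Under the substitution, the integrand becomes 5exp(-r^2), so

    ∬_D (5exp(-x^2 - y^2)) dA = ∫_{0}^{2π} ∫_{2}^{4} (5exp(-r^2)) · r dr dθ.

Inner integral (in r): ∫_{2}^{4} (5exp(-r^2)) · r dr = -(5 - 5exp(12))exp(-16)/2.

Outer integral (in θ): ∫_{0}^{2π} (-(5 - 5exp(12))exp(-16)/2) dθ = -5π (1 - exp(12))exp(-16).

Therefore ∬_D (5exp(-x^2 - y^2)) dA = -5π (1 - exp(12))exp(-16).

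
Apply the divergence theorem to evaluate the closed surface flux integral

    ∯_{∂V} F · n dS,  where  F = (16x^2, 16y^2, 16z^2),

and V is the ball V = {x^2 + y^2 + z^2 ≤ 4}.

By the divergence theorem,

    ∯_{∂V} F · n dS = ∭_V (∇ · F) dV.

Compute the divergence:
    ∇ · F = ∂F_x/∂x + ∂F_y/∂y + ∂F_z/∂z = 32x + 32y + 32z.

In spherical coordinates, x = ρ sin(φ) cos(θ), y = ρ sin(φ) sin(θ), z = ρ cos(φ), dV = ρ^2 sin(φ) dρ dφ dθ, with 0 ≤ ρ ≤ 2, 0 ≤ φ ≤ π, 0 ≤ θ ≤ 2π.

The integrand, after substitution and multiplying by the volume element, becomes (32ρ (sqrt(2)sin(φ)sin(θ + π/4) + cos(φ))) · ρ^2 sin(φ), so

    ∭_V (∇·F) dV = ∫_0^{2π} ∫_0^{π} ∫_0^{2} (32ρ (sqrt(2)sin(φ)sin(θ + π/4) + cos(φ))) · ρ^2 sin(φ) dρ dφ dθ.

Inner (ρ from 0 to 2): 128(sqrt(2)sin(φ)sin(θ + π/4) + cos(φ))sin(φ).
Middle (φ from 0 to π): 64sqrt(2)π sin(θ + π/4).
Outer (θ from 0 to 2π): 0.

Therefore ∯_{∂V} F · n dS = 0.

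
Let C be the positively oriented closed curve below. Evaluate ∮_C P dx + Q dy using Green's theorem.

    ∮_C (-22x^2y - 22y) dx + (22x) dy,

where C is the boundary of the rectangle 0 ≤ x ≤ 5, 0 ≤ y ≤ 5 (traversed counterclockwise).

Green's theorem converts the closed line integral into a double integral over the enclosed region D:

    ∮_C P dx + Q dy = ∬_D (∂Q/∂x - ∂P/∂y) dA.

Here P = -22x^2y - 22y, Q = 22x, so

    ∂Q/∂x = 22,    ∂P/∂y = -22x^2 - 22,
    ∂Q/∂x - ∂P/∂y = 22x^2 + 44.

D is the region 0 ≤ x ≤ 5, 0 ≤ y ≤ 5. Evaluating the double integral:

    ∬_D (22x^2 + 44) dA = ∫_0^{5} ∫_0^{5} (22x^2 + 44) dy dx.

Inner (y from 0 to 5): 110x^2 + 220.
Outer (x from 0 to 5): 17050/3.

Therefore ∮_C P dx + Q dy = 17050/3.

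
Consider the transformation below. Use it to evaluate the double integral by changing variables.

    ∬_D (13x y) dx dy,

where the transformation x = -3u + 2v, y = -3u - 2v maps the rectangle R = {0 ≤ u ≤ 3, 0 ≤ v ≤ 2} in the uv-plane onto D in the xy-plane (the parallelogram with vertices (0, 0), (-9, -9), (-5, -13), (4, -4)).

Compute the Jacobian determinant of (x, y) with respect to (u, v):

    ∂(x,y)/∂(u,v) = | -3  2 | = (-3)(-2) - (2)(-3) = 12.
                   | -3  -2 |

Its absolute value is |J| = 12 (the area scaling factor).

Substituting x = -3u + 2v, y = -3u - 2v into the integrand,

    13x y → 117u^2 - 52v^2,

so the integral becomes

    ∬_R (117u^2 - 52v^2) · |J| du dv = ∫_0^3 ∫_0^2 (1404u^2 - 624v^2) dv du.

Inner (v): 2808u^2 - 1664.
Outer (u): 20280.

Therefore ∬_D (13x y) dx dy = 20280.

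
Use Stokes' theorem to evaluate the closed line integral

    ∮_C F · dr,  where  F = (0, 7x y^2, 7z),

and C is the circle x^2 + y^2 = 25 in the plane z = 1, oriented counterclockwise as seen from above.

Let S be the flat disk x^2 + y^2 ≤ 25 in the plane z = 1, with upward unit normal n̂ = ẑ. By Stokes' theorem,

    ∮_C F · dr = ∬_S (∇ × F) · n̂ dS = ∬_D (curl F)_z dA,

where D is the disk x^2 + y^2 ≤ 25.

Compute the curl of F = (0, 7x y^2, 7z):
    (∇ × F)_x = ∂F_z/∂y - ∂F_y/∂z = 0,
    (∇ × F)_y = ∂F_x/∂z - ∂F_z/∂x = 0,
    (∇ × F)_z = ∂F_y/∂x - ∂F_x/∂y = 7y^2.

On z = 1, (curl F)_z = 7y^2.

Convert to polar (x = r cos θ, y = r sin θ, dA = r dr dθ); the integrand becomes 7r^2sin(θ)^2, so

    ∬_D (curl F)_z dA = ∫_0^{2π} ∫_0^{5} (7r^2sin(θ)^2) · r dr dθ.

Inner (r from 0 to 5): 4375sin(θ)^2/4.
Outer (θ from 0 to 2π): 4375π/4.

Therefore ∮_C F · dr = 4375π/4.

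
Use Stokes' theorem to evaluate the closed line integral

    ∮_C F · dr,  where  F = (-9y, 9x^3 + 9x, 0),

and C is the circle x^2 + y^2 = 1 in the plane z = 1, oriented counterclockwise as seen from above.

Let S be the flat disk x^2 + y^2 ≤ 1 in the plane z = 1, with upward unit normal n̂ = ẑ. By Stokes' theorem,

    ∮_C F · dr = ∬_S (∇ × F) · n̂ dS = ∬_D (curl F)_z dA,

where D is the disk x^2 + y^2 ≤ 1.

Compute the curl of F = (-9y, 9x^3 + 9x, 0):
    (∇ × F)_x = ∂F_z/∂y - ∂F_y/∂z = 0,
    (∇ × F)_y = ∂F_x/∂z - ∂F_z/∂x = 0,
    (∇ × F)_z = ∂F_y/∂x - ∂F_x/∂y = 27x^2 + 18.

On z = 1, (curl F)_z = 27x^2 + 18.

Convert to polar (x = r cos θ, y = r sin θ, dA = r dr dθ); the integrand becomes 27r^2cos(θ)^2 + 18, so

    ∬_D (curl F)_z dA = ∫_0^{2π} ∫_0^{1} (27r^2cos(θ)^2 + 18) · r dr dθ.

Inner (r from 0 to 1): 27cos(θ)^2/4 + 9.
Outer (θ from 0 to 2π): 99π/4.

Therefore ∮_C F · dr = 99π/4.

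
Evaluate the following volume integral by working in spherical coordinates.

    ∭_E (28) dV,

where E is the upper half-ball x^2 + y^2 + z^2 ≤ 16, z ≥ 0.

In spherical coordinates, x = ρ sin(φ) cos(θ), y = ρ sin(φ) sin(θ), z = ρ cos(φ), and dV = ρ^2 sin(φ) dρ dφ dθ.

The integrand becomes 28, so

    ∭_E (28) dV = ∫_{0}^{2π} ∫_{0}^{π/2} ∫_{0}^{4} (28) · ρ^2 sin(φ) dρ dφ dθ.

Inner (ρ): 1792sin(φ)/3.
Middle (φ): 1792/3.
Outer (θ): 3584π/3.

Therefore the triple integral equals 3584π/3.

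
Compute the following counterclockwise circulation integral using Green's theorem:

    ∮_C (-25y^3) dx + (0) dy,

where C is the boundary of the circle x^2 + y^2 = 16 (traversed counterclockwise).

Green's theorem converts the closed line integral into a double integral over the enclosed region D:

    ∮_C P dx + Q dy = ∬_D (∂Q/∂x - ∂P/∂y) dA.

Here P = -25y^3, Q = 0, so

    ∂Q/∂x = 0,    ∂P/∂y = -75y^2,
    ∂Q/∂x - ∂P/∂y = 75y^2.

D is the region x^2 + y^2 ≤ 16. Evaluating the double integral:

In polar coordinates (x = r cos θ, y = r sin θ, dA = r dr dθ) the integrand becomes 75r^2sin(θ)^2, so

    ∬_D (75y^2) dA = ∫_0^{2π} ∫_0^{4} (75r^2sin(θ)^2) · r dr dθ.

Inner (r from 0 to 4): 4800sin(θ)^2.
Outer (θ from 0 to 2π): 4800π.

Therefore ∮_C P dx + Q dy = 4800π.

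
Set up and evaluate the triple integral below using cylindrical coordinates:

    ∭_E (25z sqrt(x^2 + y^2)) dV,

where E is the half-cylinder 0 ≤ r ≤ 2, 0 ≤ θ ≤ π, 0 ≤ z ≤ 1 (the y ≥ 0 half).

In cylindrical coordinates, x = r cos(θ), y = r sin(θ), z = z, and dV = r dr dθ dz.

The integrand becomes 25r z, so

    ∭_E (25z sqrt(x^2 + y^2)) dV = ∫_{0}^{π} ∫_{0}^{2} ∫_{0}^{1} (25r z) · r dz dr dθ.

Inner (z): 25r^2/2.
Middle (r from 0 to 2): 100/3.
Outer (θ): 100π/3.

Therefore the triple integral equals 100π/3.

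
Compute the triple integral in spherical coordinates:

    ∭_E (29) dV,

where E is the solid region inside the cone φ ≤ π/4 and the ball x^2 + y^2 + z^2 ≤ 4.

In spherical coordinates, x = ρ sin(φ) cos(θ), y = ρ sin(φ) sin(θ), z = ρ cos(φ), and dV = ρ^2 sin(φ) dρ dφ dθ.

The integrand becomes 29, so

    ∭_E (29) dV = ∫_{0}^{2π} ∫_{0}^{π/4} ∫_{0}^{2} (29) · ρ^2 sin(φ) dρ dφ dθ.

Inner (ρ): 232sin(φ)/3.
Middle (φ): 232/3 - 116sqrt(2)/3.
Outer (θ): 232π (2 - sqrt(2))/3.

Therefore the triple integral equals 232π (2 - sqrt(2))/3.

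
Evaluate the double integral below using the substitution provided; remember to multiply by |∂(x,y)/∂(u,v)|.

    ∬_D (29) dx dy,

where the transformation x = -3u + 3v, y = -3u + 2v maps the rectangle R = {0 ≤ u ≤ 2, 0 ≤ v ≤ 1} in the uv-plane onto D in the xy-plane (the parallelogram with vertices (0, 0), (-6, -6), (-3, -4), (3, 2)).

Compute the Jacobian determinant of (x, y) with respect to (u, v):

    ∂(x,y)/∂(u,v) = | -3  3 | = (-3)(2) - (3)(-3) = 3.
                   | -3  2 |

Its absolute value is |J| = 3 (the area scaling factor).

Substituting x = -3u + 3v, y = -3u + 2v into the integrand,

    29 → 29,

so the integral becomes

    ∬_R (29) · |J| du dv = ∫_0^2 ∫_0^1 (87) dv du.

Inner (v): 87.
Outer (u): 174.

Therefore ∬_D (29) dx dy = 174.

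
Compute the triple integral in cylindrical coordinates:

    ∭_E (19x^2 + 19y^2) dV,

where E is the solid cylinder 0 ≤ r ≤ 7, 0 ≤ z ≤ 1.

In cylindrical coordinates, x = r cos(θ), y = r sin(θ), z = z, and dV = r dr dθ dz.

The integrand becomes 19r^2, so

    ∭_E (19x^2 + 19y^2) dV = ∫_{0}^{2π} ∫_{0}^{7} ∫_{0}^{1} (19r^2) · r dz dr dθ.

Inner (z): 19r^3.
Middle (r from 0 to 7): 45619/4.
Outer (θ): 45619π/2.

Therefore the triple integral equals 45619π/2.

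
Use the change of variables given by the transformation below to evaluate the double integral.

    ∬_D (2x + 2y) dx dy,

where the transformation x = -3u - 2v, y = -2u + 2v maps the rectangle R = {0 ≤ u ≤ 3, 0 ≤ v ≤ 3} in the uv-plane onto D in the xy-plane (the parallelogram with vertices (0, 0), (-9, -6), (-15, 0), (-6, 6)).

Compute the Jacobian determinant of (x, y) with respect to (u, v):

    ∂(x,y)/∂(u,v) = | -3  -2 | = (-3)(2) - (-2)(-2) = -10.
                   | -2  2 |

Its absolute value is |J| = 10 (the area scaling factor).

Substituting x = -3u - 2v, y = -2u + 2v into the integrand,

    2x + 2y → -10u,

so the integral becomes

    ∬_R (-10u) · |J| du dv = ∫_0^3 ∫_0^3 (-100u) dv du.

Inner (v): -300u.
Outer (u): -1350.

Therefore ∬_D (2x + 2y) dx dy = -1350.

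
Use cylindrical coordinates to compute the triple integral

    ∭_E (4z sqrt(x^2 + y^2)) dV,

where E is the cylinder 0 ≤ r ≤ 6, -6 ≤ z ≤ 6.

In cylindrical coordinates, x = r cos(θ), y = r sin(θ), z = z, and dV = r dr dθ dz.

The integrand becomes 4r z, so

    ∭_E (4z sqrt(x^2 + y^2)) dV = ∫_{0}^{2π} ∫_{0}^{6} ∫_{-6}^{6} (4r z) · r dz dr dθ.

Inner (z): 0.
Middle (r from 0 to 6): 0.
Outer (θ): 0.

Therefore the triple integral equals 0.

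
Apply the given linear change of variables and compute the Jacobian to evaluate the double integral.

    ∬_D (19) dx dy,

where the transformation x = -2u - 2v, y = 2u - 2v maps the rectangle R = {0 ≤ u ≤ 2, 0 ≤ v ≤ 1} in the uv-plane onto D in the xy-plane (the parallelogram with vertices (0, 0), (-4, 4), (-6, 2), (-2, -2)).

Compute the Jacobian determinant of (x, y) with respect to (u, v):

    ∂(x,y)/∂(u,v) = | -2  -2 | = (-2)(-2) - (-2)(2) = 8.
                   | 2  -2 |

Its absolute value is |J| = 8 (the area scaling factor).

Substituting x = -2u - 2v, y = 2u - 2v into the integrand,

    19 → 19,

so the integral becomes

    ∬_R (19) · |J| du dv = ∫_0^2 ∫_0^1 (152) dv du.

Inner (v): 152.
Outer (u): 304.

Therefore ∬_D (19) dx dy = 304.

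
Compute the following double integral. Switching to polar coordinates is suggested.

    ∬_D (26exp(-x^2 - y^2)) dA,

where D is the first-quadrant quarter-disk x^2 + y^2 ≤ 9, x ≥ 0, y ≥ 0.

The region D is 0 ≤ r ≤ 3, 0 ≤ θ ≤ π/2 in polar coordinates, where x = r cos(θ), y = r sin(θ), and dA = r dr dθ.

Under the substitution, the integrand becomes 26exp(-r^2), so

    ∬_D (26exp(-x^2 - y^2)) dA = ∫_{0}^{π/2} ∫_{0}^{3} (26exp(-r^2)) · r dr dθ.

Inner integral (in r): ∫_{0}^{3} (26exp(-r^2)) · r dr = 13 - 13exp(-9).

Outer integral (in θ): ∫_{0}^{π/2} (13 - 13exp(-9)) dθ = -13π (1 - exp(9))exp(-9)/2.

Therefore ∬_D (26exp(-x^2 - y^2)) dA = -13π (1 - exp(9))exp(-9)/2.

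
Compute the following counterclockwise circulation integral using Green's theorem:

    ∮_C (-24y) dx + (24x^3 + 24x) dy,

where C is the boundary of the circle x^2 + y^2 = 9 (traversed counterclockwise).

Green's theorem converts the closed line integral into a double integral over the enclosed region D:

    ∮_C P dx + Q dy = ∬_D (∂Q/∂x - ∂P/∂y) dA.

Here P = -24y, Q = 24x^3 + 24x, so

    ∂Q/∂x = 72x^2 + 24,    ∂P/∂y = -24,
    ∂Q/∂x - ∂P/∂y = 72x^2 + 48.

D is the region x^2 + y^2 ≤ 9. Evaluating the double integral:

In polar coordinates (x = r cos θ, y = r sin θ, dA = r dr dθ) the integrand becomes 72r^2cos(θ)^2 + 48, so

    ∬_D (72x^2 + 48) dA = ∫_0^{2π} ∫_0^{3} (72r^2cos(θ)^2 + 48) · r dr dθ.

Inner (r from 0 to 3): 1458cos(θ)^2 + 216.
Outer (θ from 0 to 2π): 1890π.

Therefore ∮_C P dx + Q dy = 1890π.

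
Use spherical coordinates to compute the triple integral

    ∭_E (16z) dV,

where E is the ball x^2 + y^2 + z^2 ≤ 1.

In spherical coordinates, x = ρ sin(φ) cos(θ), y = ρ sin(φ) sin(θ), z = ρ cos(φ), and dV = ρ^2 sin(φ) dρ dφ dθ.

The integrand becomes 16ρ cos(φ), so

    ∭_E (16z) dV = ∫_{0}^{2π} ∫_{0}^{π} ∫_{0}^{1} (16ρ cos(φ)) · ρ^2 sin(φ) dρ dφ dθ.

Inner (ρ): 2sin(2φ).
Middle (φ): 0.
Outer (θ): 0.

Therefore the triple integral equals 0.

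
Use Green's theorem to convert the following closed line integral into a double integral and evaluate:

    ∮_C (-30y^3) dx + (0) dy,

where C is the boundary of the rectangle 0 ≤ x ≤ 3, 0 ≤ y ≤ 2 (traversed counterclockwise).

Green's theorem converts the closed line integral into a double integral over the enclosed region D:

    ∮_C P dx + Q dy = ∬_D (∂Q/∂x - ∂P/∂y) dA.

Here P = -30y^3, Q = 0, so

    ∂Q/∂x = 0,    ∂P/∂y = -90y^2,
    ∂Q/∂x - ∂P/∂y = 90y^2.

D is the region 0 ≤ x ≤ 3, 0 ≤ y ≤ 2. Evaluating the double integral:

    ∬_D (90y^2) dA = ∫_0^{3} ∫_0^{2} (90y^2) dy dx.

Inner (y from 0 to 2): 240.
Outer (x from 0 to 3): 720.

Therefore ∮_C P dx + Q dy = 720.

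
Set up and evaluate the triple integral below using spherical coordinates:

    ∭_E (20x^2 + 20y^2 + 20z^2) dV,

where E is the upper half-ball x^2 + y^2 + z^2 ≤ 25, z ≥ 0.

In spherical coordinates, x = ρ sin(φ) cos(θ), y = ρ sin(φ) sin(θ), z = ρ cos(φ), and dV = ρ^2 sin(φ) dρ dφ dθ.

The integrand becomes 20ρ^2, so

    ∭_E (20x^2 + 20y^2 + 20z^2) dV = ∫_{0}^{2π} ∫_{0}^{π/2} ∫_{0}^{5} (20ρ^2) · ρ^2 sin(φ) dρ dφ dθ.

Inner (ρ): 12500sin(φ).
Middle (φ): 12500.
Outer (θ): 25000π.

Therefore the triple integral equals 25000π.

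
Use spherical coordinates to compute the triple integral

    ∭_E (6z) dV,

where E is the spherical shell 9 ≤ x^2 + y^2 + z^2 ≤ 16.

In spherical coordinates, x = ρ sin(φ) cos(θ), y = ρ sin(φ) sin(θ), z = ρ cos(φ), and dV = ρ^2 sin(φ) dρ dφ dθ.

The integrand becomes 6ρ cos(φ), so

    ∭_E (6z) dV = ∫_{0}^{2π} ∫_{0}^{π} ∫_{3}^{4} (6ρ cos(φ)) · ρ^2 sin(φ) dρ dφ dθ.

Inner (ρ): 525sin(2φ)/4.
Middle (φ): 0.
Outer (θ): 0.

Therefore the triple integral equals 0.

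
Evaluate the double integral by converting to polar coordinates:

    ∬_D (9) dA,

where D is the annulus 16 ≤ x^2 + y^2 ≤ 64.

The region D is 4 ≤ r ≤ 8, 0 ≤ θ ≤ 2π in polar coordinates, where x = r cos(θ), y = r sin(θ), and dA = r dr dθ.

Under the substitution, the integrand becomes 9, so

    ∬_D (9) dA = ∫_{0}^{2π} ∫_{4}^{8} (9) · r dr dθ.

Inner integral (in r): ∫_{4}^{8} (9) · r dr = 216.

Outer integral (in θ): ∫_{0}^{2π} (216) dθ = 432π.

Therefore ∬_D (9) dA = 432π.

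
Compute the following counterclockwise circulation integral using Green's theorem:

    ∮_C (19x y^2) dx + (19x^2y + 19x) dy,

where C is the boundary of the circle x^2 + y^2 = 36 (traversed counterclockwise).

Green's theorem converts the closed line integral into a double integral over the enclosed region D:

    ∮_C P dx + Q dy = ∬_D (∂Q/∂x - ∂P/∂y) dA.

Here P = 19x y^2, Q = 19x^2y + 19x, so

    ∂Q/∂x = 38x y + 19,    ∂P/∂y = 38x y,
    ∂Q/∂x - ∂P/∂y = 19.

D is the region x^2 + y^2 ≤ 36. Evaluating the double integral:

In polar coordinates (x = r cos θ, y = r sin θ, dA = r dr dθ) the integrand becomes 19, so

    ∬_D (19) dA = ∫_0^{2π} ∫_0^{6} (19) · r dr dθ.

Inner (r from 0 to 6): 342.
Outer (θ from 0 to 2π): 684π.

Therefore ∮_C P dx + Q dy = 684π.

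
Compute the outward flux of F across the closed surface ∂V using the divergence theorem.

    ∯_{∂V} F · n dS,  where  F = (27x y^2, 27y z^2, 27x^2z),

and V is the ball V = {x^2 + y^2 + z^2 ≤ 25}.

By the divergence theorem,

    ∯_{∂V} F · n dS = ∭_V (∇ · F) dV.

Compute the divergence:
    ∇ · F = ∂F_x/∂x + ∂F_y/∂y + ∂F_z/∂z = 27y^2 + 27z^2 + 27x^2 = 27x^2 + 27y^2 + 27z^2.

In spherical coordinates, x = ρ sin(φ) cos(θ), y = ρ sin(φ) sin(θ), z = ρ cos(φ), dV = ρ^2 sin(φ) dρ dφ dθ, with 0 ≤ ρ ≤ 5, 0 ≤ φ ≤ π, 0 ≤ θ ≤ 2π.

The integrand, after substitution and multiplying by the volume element, becomes (27ρ^2) · ρ^2 sin(φ), so

    ∭_V (∇·F) dV = ∫_0^{2π} ∫_0^{π} ∫_0^{5} (27ρ^2) · ρ^2 sin(φ) dρ dφ dθ.

Inner (ρ from 0 to 5): 16875sin(φ).
Middle (φ from 0 to π): 33750.
Outer (θ from 0 to 2π): 67500π.

Therefore ∯_{∂V} F · n dS = 67500π.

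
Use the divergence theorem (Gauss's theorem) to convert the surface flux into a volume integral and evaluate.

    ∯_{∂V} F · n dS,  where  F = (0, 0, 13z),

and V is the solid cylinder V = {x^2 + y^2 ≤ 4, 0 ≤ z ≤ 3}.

By the divergence theorem,

    ∯_{∂V} F · n dS = ∭_V (∇ · F) dV.

Compute the divergence:
    ∇ · F = ∂F_x/∂x + ∂F_y/∂y + ∂F_z/∂z = 0 + 0 + 13 = 13.

In cylindrical coordinates, x = r cos(θ), y = r sin(θ), z = z, dV = r dr dθ dz, with 0 ≤ r ≤ 2, 0 ≤ θ ≤ 2π, 0 ≤ z ≤ 3.

The integrand, after substitution and multiplying by the volume element, becomes (13) · r, so

    ∭_V (∇·F) dV = ∫_0^{2π} ∫_0^{2} ∫_0^{3} (13) · r dz dr dθ.

Inner (z from 0 to 3): 39r.
Middle (r from 0 to 2): 78.
Outer (θ from 0 to 2π): 156π.

Therefore ∯_{∂V} F · n dS = 156π.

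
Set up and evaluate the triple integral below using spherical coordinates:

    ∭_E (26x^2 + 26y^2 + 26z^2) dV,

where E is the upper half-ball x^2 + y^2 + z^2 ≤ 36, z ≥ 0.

In spherical coordinates, x = ρ sin(φ) cos(θ), y = ρ sin(φ) sin(θ), z = ρ cos(φ), and dV = ρ^2 sin(φ) dρ dφ dθ.

The integrand becomes 26ρ^2, so

    ∭_E (26x^2 + 26y^2 + 26z^2) dV = ∫_{0}^{2π} ∫_{0}^{π/2} ∫_{0}^{6} (26ρ^2) · ρ^2 sin(φ) dρ dφ dθ.

Inner (ρ): 202176sin(φ)/5.
Middle (φ): 202176/5.
Outer (θ): 404352π/5.

Therefore the triple integral equals 404352π/5.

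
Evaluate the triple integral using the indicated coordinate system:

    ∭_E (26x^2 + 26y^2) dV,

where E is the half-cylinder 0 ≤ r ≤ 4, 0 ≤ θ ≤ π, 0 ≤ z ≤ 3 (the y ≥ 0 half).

In cylindrical coordinates, x = r cos(θ), y = r sin(θ), z = z, and dV = r dr dθ dz.

The integrand becomes 26r^2, so

    ∭_E (26x^2 + 26y^2) dV = ∫_{0}^{π} ∫_{0}^{4} ∫_{0}^{3} (26r^2) · r dz dr dθ.

Inner (z): 78r^3.
Middle (r from 0 to 4): 4992.
Outer (θ): 4992π.

Therefore the triple integral equals 4992π.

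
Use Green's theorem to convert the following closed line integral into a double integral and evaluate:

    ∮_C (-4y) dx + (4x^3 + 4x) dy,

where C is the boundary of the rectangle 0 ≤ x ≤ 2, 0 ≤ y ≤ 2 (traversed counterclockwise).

Green's theorem converts the closed line integral into a double integral over the enclosed region D:

    ∮_C P dx + Q dy = ∬_D (∂Q/∂x - ∂P/∂y) dA.

Here P = -4y, Q = 4x^3 + 4x, so

    ∂Q/∂x = 12x^2 + 4,    ∂P/∂y = -4,
    ∂Q/∂x - ∂P/∂y = 12x^2 + 8.

D is the region 0 ≤ x ≤ 2, 0 ≤ y ≤ 2. Evaluating the double integral:

    ∬_D (12x^2 + 8) dA = ∫_0^{2} ∫_0^{2} (12x^2 + 8) dy dx.

Inner (y from 0 to 2): 24x^2 + 16.
Outer (x from 0 to 2): 96.

Therefore ∮_C P dx + Q dy = 96.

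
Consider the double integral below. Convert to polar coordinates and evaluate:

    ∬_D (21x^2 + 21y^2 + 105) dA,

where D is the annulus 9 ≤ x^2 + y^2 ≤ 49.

The region D is 3 ≤ r ≤ 7, 0 ≤ θ ≤ 2π in polar coordinates, where x = r cos(θ), y = r sin(θ), and dA = r dr dθ.

Under the substitution, the integrand becomes 21r^2 + 105, so

    ∬_D (21x^2 + 21y^2 + 105) dA = ∫_{0}^{2π} ∫_{3}^{7} (21r^2 + 105) · r dr dθ.

Inner integral (in r): ∫_{3}^{7} (21r^2 + 105) · r dr = 14280.

Outer integral (in θ): ∫_{0}^{2π} (14280) dθ = 28560π.

Therefore ∬_D (21x^2 + 21y^2 + 105) dA = 28560π.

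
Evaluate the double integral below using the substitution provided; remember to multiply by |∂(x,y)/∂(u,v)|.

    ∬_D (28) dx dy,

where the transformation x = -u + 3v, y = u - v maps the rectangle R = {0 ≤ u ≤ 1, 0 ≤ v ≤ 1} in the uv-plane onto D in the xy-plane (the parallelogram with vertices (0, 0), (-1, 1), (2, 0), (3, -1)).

Compute the Jacobian determinant of (x, y) with respect to (u, v):

    ∂(x,y)/∂(u,v) = | -1  3 | = (-1)(-1) - (3)(1) = -2.
                   | 1  -1 |

Its absolute value is |J| = 2 (the area scaling factor).

Substituting x = -u + 3v, y = u - v into the integrand,

    28 → 28,

so the integral becomes

    ∬_R (28) · |J| du dv = ∫_0^1 ∫_0^1 (56) dv du.

Inner (v): 56.
Outer (u): 56.

Therefore ∬_D (28) dx dy = 56.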